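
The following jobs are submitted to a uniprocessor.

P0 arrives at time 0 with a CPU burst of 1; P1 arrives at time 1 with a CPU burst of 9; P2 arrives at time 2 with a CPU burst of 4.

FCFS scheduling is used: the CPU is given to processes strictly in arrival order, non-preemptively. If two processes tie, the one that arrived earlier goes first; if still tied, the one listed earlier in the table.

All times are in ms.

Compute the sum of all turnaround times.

22

Gantt: | P0 0-1 | P1 1-10 | P2 10-14 |
Completion: P0=1  P1=10  P2=14
Turnaround (C−A): P0=1  P1=9  P2=12
Turnaround = completion − arrival: P0=1, P1=9, P2=12
Total turnaround = 1 + 9 + 12 = 22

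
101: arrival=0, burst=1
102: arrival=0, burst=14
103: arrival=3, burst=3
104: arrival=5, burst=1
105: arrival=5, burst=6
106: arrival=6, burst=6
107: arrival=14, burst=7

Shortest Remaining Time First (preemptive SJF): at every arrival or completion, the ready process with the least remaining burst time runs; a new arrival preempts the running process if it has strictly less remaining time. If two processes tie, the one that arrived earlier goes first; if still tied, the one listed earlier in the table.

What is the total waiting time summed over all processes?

Timeline: | 101 0-1 | 102 1-3 | 103 3-6 | 104 6-7 | 105 7-13 | 106 13-19 | 107 19-26 | 102 26-38 |
Completion: 101=1  102=38  103=6  104=7  105=13  106=19  107=26
Waiting = turnaround − burst: 101=0, 102=24, 103=0, 104=1, 105=2, 106=7, 107=5
Total waiting = 0 + 24 + 0 + 1 + 2 + 7 + 5 = 39

39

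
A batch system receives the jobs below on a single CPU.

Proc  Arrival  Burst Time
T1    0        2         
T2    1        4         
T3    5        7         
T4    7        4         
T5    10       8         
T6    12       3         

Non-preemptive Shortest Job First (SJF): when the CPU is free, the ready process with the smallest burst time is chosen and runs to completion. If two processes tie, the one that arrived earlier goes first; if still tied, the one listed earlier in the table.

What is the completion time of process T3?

Schedule: | T1 0-2 | T2 2-6 | T3 6-13 | T6 13-16 | T4 16-20 | T5 20-28 |
Completion: T1=2  T2=6  T3=13  T4=20  T5=28  T6=16

13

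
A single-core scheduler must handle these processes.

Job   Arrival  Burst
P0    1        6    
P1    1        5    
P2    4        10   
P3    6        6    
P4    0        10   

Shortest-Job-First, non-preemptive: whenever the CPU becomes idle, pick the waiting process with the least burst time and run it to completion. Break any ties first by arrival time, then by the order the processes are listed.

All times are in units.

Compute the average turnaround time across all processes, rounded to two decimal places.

Gantt: | P4 0-10 | P1 10-15 | P0 15-21 | P3 21-27 | P2 27-37 |
Completion: P0=21  P1=15  P2=37  P3=27  P4=10
Turnaround times: P0=20, P1=14, P2=33, P3=21, P4=10
Average turnaround = (20+14+33+21+10) / 5 = 98/5 = 19.60

19.60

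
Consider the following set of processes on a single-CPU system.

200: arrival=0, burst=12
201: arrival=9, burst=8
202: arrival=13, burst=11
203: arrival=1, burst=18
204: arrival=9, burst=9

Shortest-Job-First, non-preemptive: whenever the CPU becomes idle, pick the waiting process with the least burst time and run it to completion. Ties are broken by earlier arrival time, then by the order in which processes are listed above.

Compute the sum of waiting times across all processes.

Gantt: | 200 0-12 | 201 12-20 | 204 20-29 | 202 29-40 | 203 40-58 |
Completion: 200=12  201=20  202=40  203=58  204=29
Turnaround (C−A): 200=12  201=11  202=27  203=57  204=20
Waiting = turnaround − burst: 200=0, 201=3, 202=16, 203=39, 204=11
Total waiting = 0 + 3 + 16 + 39 + 11 = 69

69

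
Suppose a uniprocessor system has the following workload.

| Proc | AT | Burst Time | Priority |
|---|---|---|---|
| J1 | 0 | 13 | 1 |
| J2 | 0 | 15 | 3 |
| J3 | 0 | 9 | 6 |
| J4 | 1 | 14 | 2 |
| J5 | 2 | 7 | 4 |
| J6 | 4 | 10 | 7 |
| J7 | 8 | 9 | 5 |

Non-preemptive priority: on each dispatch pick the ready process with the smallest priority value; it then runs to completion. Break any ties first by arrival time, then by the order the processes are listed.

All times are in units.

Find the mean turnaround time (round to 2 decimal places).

45.43

Timeline: | J1 0-13 | J4 13-27 | J2 27-42 | J5 42-49 | J7 49-58 | J3 58-67 | J6 67-77 |
Completion: J1=13  J2=42  J3=67  J4=27  J5=49  J6=77  J7=58
Turnaround (C−A): J1=13  J2=42  J3=67  J4=26  J5=47  J6=73  J7=50
Turnaround times: J1=13, J2=42, J3=67, J4=26, J5=47, J6=73, J7=50
Average turnaround = (13+42+67+26+47+73+50) / 7 = 318/7 = 45.43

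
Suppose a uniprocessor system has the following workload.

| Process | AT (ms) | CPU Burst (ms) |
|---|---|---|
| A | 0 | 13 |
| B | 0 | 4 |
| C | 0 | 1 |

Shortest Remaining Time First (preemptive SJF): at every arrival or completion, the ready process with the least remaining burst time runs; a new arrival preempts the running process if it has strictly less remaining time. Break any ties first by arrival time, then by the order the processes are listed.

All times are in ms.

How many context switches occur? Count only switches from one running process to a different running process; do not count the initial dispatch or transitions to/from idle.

Gantt: | C 0-1 | B 1-5 | A 5-18 |
Completion: A=18  B=5  C=1
Turnaround (C−A): A=18  B=5  C=1

2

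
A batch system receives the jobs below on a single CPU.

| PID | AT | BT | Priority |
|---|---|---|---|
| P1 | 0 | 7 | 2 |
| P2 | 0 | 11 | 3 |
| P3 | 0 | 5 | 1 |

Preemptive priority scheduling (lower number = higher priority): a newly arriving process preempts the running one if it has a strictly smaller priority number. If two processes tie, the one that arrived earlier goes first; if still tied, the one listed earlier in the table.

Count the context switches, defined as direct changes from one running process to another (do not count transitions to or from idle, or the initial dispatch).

Timeline: | P3 0-5 | P1 5-12 | P2 12-23 |
Completion: P1=12  P2=23  P3=5

2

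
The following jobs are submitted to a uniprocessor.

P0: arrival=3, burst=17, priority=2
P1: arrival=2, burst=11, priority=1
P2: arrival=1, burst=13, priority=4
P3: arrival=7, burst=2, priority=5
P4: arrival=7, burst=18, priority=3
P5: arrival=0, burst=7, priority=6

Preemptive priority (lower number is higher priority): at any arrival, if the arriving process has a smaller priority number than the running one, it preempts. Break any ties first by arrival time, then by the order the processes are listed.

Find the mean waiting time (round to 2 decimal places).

32.17

Gantt: | P5 0-1 | P2 1-2 | P1 2-13 | P0 13-30 | P4 30-48 | P2 48-60 | P3 60-62 | P5 62-68 |
Completion: P0=30  P1=13  P2=60  P3=62  P4=48  P5=68
Turnaround (C−A): P0=27  P1=11  P2=59  P3=55  P4=41  P5=68
Waiting times: P0=10, P1=0, P2=46, P3=53, P4=23, P5=61
Average waiting = (10+0+46+53+23+61) / 6 = 193/6 = 32.17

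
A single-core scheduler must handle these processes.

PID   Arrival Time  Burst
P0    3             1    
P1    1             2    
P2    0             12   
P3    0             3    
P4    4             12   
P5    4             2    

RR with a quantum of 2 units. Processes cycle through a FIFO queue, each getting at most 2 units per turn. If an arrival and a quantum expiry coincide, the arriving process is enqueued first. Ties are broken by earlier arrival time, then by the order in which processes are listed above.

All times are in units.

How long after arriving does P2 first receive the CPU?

Schedule: | P2 0-2 | P3 2-4 | P1 4-6 | P2 6-8 | P0 8-9 | P4 9-11 | P5 11-13 | P3 13-14 | P2 14-16 | P4 16-18 | P2 18-20 | P4 20-22 | P2 22-24 | P4 24-26 | P2 26-28 | P4 28-32 |
Completion: P0=9  P1=6  P2=28  P3=14  P4=32  P5=13
Response(P2) = first start − arrival = 0 − 0 = 0

0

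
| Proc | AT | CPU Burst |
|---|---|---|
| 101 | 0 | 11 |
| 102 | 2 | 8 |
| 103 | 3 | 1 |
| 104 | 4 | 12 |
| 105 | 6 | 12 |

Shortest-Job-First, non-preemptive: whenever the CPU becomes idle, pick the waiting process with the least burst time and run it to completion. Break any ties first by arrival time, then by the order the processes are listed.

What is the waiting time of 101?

0

Schedule: | 101 0-11 | 103 11-12 | 102 12-20 | 104 20-32 | 105 32-44 |
Completion: 101=11  102=20  103=12  104=32  105=44
Turnaround (C−A): 101=11  102=18  103=9  104=28  105=38
Waiting(101) = turnaround − burst = 11 − 11 = 0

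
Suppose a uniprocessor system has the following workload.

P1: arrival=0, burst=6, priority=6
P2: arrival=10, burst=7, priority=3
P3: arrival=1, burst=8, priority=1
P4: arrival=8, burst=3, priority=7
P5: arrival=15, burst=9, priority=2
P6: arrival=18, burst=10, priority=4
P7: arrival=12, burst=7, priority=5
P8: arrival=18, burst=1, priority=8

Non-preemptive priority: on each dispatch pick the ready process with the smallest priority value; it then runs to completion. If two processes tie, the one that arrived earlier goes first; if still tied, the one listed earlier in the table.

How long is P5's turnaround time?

15

Schedule: | P1 0-6 | P3 6-14 | P2 14-21 | P5 21-30 | P6 30-40 | P7 40-47 | P4 47-50 | P8 50-51 |
Completion: P1=6  P2=21  P3=14  P4=50  P5=30  P6=40  P7=47  P8=51
Turnaround (C−A): P1=6  P2=11  P3=13  P4=42  P5=15  P6=22  P7=35  P8=33
Turnaround(P5) = completion − arrival = 30 − 15 = 15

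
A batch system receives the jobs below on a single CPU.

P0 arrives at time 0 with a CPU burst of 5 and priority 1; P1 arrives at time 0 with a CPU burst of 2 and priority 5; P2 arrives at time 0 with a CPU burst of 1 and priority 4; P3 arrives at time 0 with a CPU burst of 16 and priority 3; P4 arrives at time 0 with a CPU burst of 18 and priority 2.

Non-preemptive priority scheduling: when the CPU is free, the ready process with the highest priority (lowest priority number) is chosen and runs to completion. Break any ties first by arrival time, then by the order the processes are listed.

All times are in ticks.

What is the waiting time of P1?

Gantt: | P0 0-5 | P4 5-23 | P3 23-39 | P2 39-40 | P1 40-42 |
Completion: P0=5  P1=42  P2=40  P3=39  P4=23
Waiting(P1) = turnaround − burst = 42 − 2 = 40

40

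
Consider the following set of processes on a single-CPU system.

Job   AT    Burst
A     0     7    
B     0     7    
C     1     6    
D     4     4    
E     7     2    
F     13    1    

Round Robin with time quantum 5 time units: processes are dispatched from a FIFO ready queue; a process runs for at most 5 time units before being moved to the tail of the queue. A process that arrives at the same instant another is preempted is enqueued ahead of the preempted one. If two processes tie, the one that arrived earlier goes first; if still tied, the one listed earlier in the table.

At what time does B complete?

Schedule: | A 0-5 | B 5-10 | C 10-15 | D 15-19 | A 19-21 | E 21-23 | B 23-25 | F 25-26 | C 26-27 |
Completion: A=21  B=25  C=27  D=19  E=23  F=26

25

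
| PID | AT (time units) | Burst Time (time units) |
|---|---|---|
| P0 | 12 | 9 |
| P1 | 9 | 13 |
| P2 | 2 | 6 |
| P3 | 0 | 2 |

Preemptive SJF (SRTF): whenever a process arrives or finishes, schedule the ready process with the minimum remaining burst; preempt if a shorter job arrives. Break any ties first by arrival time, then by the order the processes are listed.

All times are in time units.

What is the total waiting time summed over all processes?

Timeline: | P3 0-2 | P2 2-8 | idle 8-9 | P1 9-12 | P0 12-21 | P1 21-31 |
Completion: P0=21  P1=31  P2=8  P3=2
Turnaround (C−A): P0=9  P1=22  P2=6  P3=2
Waiting = turnaround − burst: P0=0, P1=9, P2=0, P3=0
Total waiting = 0 + 9 + 0 + 0 = 9

9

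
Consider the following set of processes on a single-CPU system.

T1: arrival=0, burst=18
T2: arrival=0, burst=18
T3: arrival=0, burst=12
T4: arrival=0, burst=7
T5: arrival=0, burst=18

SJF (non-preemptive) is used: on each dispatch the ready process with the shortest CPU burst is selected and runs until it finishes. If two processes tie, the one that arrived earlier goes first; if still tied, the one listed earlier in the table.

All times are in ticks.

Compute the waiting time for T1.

Gantt: | T4 0-7 | T3 7-19 | T1 19-37 | T2 37-55 | T5 55-73 |
Completion: T1=37  T2=55  T3=19  T4=7  T5=73
Turnaround (C−A): T1=37  T2=55  T3=19  T4=7  T5=73
Waiting(T1) = turnaround − burst = 37 − 18 = 19

19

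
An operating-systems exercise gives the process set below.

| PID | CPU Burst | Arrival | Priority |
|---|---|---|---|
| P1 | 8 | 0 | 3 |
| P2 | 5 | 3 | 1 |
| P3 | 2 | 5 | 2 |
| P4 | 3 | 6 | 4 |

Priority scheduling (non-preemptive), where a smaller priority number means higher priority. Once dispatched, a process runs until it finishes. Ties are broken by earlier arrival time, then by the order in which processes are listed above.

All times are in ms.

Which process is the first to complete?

P1

Schedule: | P1 0-8 | P2 8-13 | P3 13-15 | P4 15-18 |
Completion: P1=8  P2=13  P3=15  P4=18
Turnaround (C−A): P1=8  P2=10  P3=10  P4=12
Finish order: P1 → P2 → P3 → P4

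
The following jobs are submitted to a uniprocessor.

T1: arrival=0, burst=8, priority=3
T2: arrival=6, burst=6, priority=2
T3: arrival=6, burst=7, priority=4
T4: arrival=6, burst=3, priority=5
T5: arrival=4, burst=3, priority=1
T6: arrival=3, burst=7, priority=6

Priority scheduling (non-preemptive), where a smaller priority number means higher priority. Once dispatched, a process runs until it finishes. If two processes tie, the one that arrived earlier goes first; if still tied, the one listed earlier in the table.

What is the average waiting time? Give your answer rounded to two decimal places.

Schedule: | T1 0-8 | T5 8-11 | T2 11-17 | T3 17-24 | T4 24-27 | T6 27-34 |
Completion: T1=8  T2=17  T3=24  T4=27  T5=11  T6=34
Waiting times: T1=0, T2=5, T3=11, T4=18, T5=4, T6=24
Average waiting = (0+5+11+18+4+24) / 6 = 62/6 = 10.33

10.33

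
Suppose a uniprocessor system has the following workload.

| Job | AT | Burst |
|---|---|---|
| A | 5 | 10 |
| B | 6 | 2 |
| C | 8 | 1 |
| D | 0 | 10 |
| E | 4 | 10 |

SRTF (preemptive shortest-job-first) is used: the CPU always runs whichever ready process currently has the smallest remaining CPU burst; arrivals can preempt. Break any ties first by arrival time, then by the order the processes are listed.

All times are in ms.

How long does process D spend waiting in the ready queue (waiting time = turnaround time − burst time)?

Schedule: | D 0-6 | B 6-8 | C 8-9 | D 9-13 | E 13-23 | A 23-33 |
Completion: A=33  B=8  C=9  D=13  E=23
Turnaround (C−A): A=28  B=2  C=1  D=13  E=19
Waiting(D) = turnaround − burst = 13 − 10 = 3

3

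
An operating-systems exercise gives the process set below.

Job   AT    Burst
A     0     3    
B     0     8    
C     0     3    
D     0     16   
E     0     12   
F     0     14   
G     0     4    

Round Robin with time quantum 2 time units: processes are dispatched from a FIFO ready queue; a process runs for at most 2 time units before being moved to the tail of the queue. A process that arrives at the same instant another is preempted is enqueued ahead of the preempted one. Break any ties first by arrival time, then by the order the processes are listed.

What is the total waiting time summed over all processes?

205

Timeline: | A 0-2 | B 2-4 | C 4-6 | D 6-8 | E 8-10 | F 10-12 | G 12-14 | A 14-15 | B 15-17 | C 17-18 | D 18-20 | E 20-22 | F 22-24 | G 24-26 | B 26-28 | D 28-30 | E 30-32 | F 32-34 | B 34-36 | D 36-38 | E 38-40 | F 40-42 | D 42-44 | E 44-46 | F 46-48 | D 48-50 | E 50-52 | F 52-54 | D 54-56 | F 56-58 | D 58-60 |
Completion: A=15  B=36  C=18  D=60  E=52  F=58  G=26
Turnaround (C−A): A=15  B=36  C=18  D=60  E=52  F=58  G=26
Waiting = turnaround − burst: A=12, B=28, C=15, D=44, E=40, F=44, G=22
Total waiting = 12 + 28 + 15 + 44 + 40 + 44 + 22 = 205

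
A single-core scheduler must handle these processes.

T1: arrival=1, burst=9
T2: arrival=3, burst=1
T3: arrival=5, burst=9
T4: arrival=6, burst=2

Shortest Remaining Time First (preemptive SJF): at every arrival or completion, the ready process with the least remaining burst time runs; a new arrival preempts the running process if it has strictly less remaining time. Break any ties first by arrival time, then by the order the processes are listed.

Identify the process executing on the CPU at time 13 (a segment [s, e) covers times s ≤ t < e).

Timeline: | idle 0-1 | T1 1-3 | T2 3-4 | T1 4-6 | T4 6-8 | T1 8-13 | T3 13-22 |
Completion: T1=13  T2=4  T3=22  T4=8

T3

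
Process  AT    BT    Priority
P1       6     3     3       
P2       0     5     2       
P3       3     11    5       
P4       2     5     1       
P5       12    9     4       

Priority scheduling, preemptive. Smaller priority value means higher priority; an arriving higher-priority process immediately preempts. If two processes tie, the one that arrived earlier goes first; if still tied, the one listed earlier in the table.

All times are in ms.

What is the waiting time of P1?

Timeline: | P2 0-2 | P4 2-7 | P2 7-10 | P1 10-13 | P5 13-22 | P3 22-33 |
Completion: P1=13  P2=10  P3=33  P4=7  P5=22
Turnaround (C−A): P1=7  P2=10  P3=30  P4=5  P5=10
Waiting(P1) = turnaround − burst = 7 − 3 = 4

4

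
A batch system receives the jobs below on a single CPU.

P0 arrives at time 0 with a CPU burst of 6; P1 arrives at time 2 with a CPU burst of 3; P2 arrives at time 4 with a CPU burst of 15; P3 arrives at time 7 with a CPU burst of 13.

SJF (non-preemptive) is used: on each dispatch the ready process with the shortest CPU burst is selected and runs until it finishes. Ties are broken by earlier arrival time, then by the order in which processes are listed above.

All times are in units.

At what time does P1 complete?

Gantt: | P0 0-6 | P1 6-9 | P3 9-22 | P2 22-37 |
Completion: P0=6  P1=9  P2=37  P3=22

9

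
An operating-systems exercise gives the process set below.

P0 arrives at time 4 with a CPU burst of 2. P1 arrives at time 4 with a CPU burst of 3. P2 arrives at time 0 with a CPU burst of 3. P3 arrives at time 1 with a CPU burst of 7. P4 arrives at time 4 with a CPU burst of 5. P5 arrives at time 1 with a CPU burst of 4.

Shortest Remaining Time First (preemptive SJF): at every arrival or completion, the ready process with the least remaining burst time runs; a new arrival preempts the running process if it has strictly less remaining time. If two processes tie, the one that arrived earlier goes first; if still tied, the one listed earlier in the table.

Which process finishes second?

P0

Timeline: | P2 0-3 | P5 3-4 | P0 4-6 | P5 6-9 | P1 9-12 | P4 12-17 | P3 17-24 |
Completion: P0=6  P1=12  P2=3  P3=24  P4=17  P5=9
Turnaround (C−A): P0=2  P1=8  P2=3  P3=23  P4=13  P5=8
Finish order: P2 → P0 → P5 → P1 → P4 → P3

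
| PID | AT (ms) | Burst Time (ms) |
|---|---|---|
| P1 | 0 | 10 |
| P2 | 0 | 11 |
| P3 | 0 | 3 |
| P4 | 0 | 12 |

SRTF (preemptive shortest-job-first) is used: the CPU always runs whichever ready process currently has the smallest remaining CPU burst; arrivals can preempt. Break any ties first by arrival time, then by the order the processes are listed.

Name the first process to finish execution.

P3

Gantt: | P3 0-3 | P1 3-13 | P2 13-24 | P4 24-36 |
Completion: P1=13  P2=24  P3=3  P4=36
Finish order: P3 → P1 → P2 → P4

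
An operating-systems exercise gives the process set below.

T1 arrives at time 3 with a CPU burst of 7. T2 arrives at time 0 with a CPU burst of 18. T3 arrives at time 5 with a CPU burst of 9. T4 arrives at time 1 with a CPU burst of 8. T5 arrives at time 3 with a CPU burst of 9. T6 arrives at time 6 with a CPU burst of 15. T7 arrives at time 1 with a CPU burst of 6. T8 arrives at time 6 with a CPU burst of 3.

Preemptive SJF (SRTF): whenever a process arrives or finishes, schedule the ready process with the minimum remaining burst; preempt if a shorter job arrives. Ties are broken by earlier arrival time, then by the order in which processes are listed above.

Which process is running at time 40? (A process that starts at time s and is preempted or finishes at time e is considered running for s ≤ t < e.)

T3

Timeline: | T2 0-1 | T7 1-7 | T8 7-10 | T1 10-17 | T4 17-25 | T5 25-34 | T3 34-43 | T6 43-58 | T2 58-75 |
Completion: T1=17  T2=75  T3=43  T4=25  T5=34  T6=58  T7=7  T8=10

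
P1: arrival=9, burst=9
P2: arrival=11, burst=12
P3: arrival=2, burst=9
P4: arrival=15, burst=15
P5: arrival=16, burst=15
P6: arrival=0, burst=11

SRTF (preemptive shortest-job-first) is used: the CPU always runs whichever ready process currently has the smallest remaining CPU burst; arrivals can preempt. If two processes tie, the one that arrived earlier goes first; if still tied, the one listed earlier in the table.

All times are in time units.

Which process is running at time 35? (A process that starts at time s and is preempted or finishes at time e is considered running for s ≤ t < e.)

Schedule: | P6 0-11 | P3 11-20 | P1 20-29 | P2 29-41 | P4 41-56 | P5 56-71 |
Completion: P1=29  P2=41  P3=20  P4=56  P5=71  P6=11
Turnaround (C−A): P1=20  P2=30  P3=18  P4=41  P5=55  P6=11

P2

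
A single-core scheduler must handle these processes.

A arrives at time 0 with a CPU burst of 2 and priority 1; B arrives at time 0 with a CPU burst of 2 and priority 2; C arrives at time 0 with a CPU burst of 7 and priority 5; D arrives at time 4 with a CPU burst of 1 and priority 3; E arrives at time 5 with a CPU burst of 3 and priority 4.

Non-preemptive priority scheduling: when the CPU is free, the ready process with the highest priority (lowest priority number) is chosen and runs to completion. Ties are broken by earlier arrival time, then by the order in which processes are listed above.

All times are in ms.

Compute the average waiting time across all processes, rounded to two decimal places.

2.00

Schedule: | A 0-2 | B 2-4 | D 4-5 | E 5-8 | C 8-15 |
Completion: A=2  B=4  C=15  D=5  E=8
Turnaround (C−A): A=2  B=4  C=15  D=1  E=3
Waiting times: A=0, B=2, C=8, D=0, E=0
Average waiting = (0+2+8+0+0) / 5 = 10/5 = 2.00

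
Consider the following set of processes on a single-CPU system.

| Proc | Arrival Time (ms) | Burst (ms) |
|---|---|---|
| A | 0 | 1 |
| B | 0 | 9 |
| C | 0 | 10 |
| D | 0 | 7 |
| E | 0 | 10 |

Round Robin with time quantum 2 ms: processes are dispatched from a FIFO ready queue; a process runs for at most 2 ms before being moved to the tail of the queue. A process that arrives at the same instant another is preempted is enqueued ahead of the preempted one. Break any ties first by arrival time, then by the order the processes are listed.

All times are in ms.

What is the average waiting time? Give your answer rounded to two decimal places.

Schedule: | A 0-1 | B 1-3 | C 3-5 | D 5-7 | E 7-9 | B 9-11 | C 11-13 | D 13-15 | E 15-17 | B 17-19 | C 19-21 | D 21-23 | E 23-25 | B 25-27 | C 27-29 | D 29-30 | E 30-32 | B 32-33 | C 33-35 | E 35-37 |
Completion: A=1  B=33  C=35  D=30  E=37
Turnaround (C−A): A=1  B=33  C=35  D=30  E=37
Waiting times: A=0, B=24, C=25, D=23, E=27
Average waiting = (0+24+25+23+27) / 5 = 99/5 = 19.80

19.80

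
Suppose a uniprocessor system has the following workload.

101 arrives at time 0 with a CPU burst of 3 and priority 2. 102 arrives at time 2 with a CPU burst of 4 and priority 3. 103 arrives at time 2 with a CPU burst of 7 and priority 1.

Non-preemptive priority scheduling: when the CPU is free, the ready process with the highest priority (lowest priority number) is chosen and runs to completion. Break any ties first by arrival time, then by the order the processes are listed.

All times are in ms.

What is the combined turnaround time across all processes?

23

Schedule: | 101 0-3 | 103 3-10 | 102 10-14 |
Completion: 101=3  102=14  103=10
Turnaround = completion − arrival: 101=3, 102=12, 103=8
Total turnaround = 3 + 12 + 8 = 23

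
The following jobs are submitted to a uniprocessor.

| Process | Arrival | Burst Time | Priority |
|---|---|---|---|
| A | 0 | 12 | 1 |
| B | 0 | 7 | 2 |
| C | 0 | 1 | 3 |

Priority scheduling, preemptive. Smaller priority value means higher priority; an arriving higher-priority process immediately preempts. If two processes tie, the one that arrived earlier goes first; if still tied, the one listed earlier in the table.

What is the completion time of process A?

Timeline: | A 0-12 | B 12-19 | C 19-20 |
Completion: A=12  B=19  C=20
Turnaround (C−A): A=12  B=19  C=20

12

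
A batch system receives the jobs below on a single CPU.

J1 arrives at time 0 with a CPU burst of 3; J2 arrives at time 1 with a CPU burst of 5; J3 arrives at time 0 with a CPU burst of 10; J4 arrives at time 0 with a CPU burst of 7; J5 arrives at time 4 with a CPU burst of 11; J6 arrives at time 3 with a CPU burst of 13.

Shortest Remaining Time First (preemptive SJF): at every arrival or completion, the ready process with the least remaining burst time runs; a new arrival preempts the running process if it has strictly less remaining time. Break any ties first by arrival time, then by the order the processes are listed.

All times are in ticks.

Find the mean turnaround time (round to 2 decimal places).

Gantt: | J1 0-3 | J2 3-8 | J4 8-15 | J3 15-25 | J5 25-36 | J6 36-49 |
Completion: J1=3  J2=8  J3=25  J4=15  J5=36  J6=49
Turnaround times: J1=3, J2=7, J3=25, J4=15, J5=32, J6=46
Average turnaround = (3+7+25+15+32+46) / 6 = 128/6 = 21.33

21.33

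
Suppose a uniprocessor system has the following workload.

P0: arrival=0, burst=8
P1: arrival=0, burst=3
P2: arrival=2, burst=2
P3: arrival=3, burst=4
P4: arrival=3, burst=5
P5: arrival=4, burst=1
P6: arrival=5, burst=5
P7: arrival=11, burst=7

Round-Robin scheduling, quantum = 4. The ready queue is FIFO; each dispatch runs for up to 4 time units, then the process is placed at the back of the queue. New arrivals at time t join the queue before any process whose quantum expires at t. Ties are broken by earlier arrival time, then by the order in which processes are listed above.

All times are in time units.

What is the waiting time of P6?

22

Timeline: | P0 0-4 | P1 4-7 | P2 7-9 | P3 9-13 | P4 13-17 | P5 17-18 | P0 18-22 | P6 22-26 | P7 26-30 | P4 30-31 | P6 31-32 | P7 32-35 |
Completion: P0=22  P1=7  P2=9  P3=13  P4=31  P5=18  P6=32  P7=35
Turnaround (C−A): P0=22  P1=7  P2=7  P3=10  P4=28  P5=14  P6=27  P7=24
Waiting(P6) = turnaround − burst = 27 − 5 = 22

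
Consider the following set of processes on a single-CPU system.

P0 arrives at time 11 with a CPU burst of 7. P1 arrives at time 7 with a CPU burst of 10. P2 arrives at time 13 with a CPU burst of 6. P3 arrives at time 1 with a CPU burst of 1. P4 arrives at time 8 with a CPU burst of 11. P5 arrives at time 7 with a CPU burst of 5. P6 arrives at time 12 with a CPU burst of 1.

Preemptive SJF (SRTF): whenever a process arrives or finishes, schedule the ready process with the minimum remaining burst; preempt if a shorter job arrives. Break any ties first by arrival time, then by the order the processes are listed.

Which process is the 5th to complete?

Timeline: | idle 0-1 | P3 1-2 | idle 2-7 | P5 7-12 | P6 12-13 | P2 13-19 | P0 19-26 | P1 26-36 | P4 36-47 |
Completion: P0=26  P1=36  P2=19  P3=2  P4=47  P5=12  P6=13
Finish order: P3 → P5 → P6 → P2 → P0 → P1 → P4

P0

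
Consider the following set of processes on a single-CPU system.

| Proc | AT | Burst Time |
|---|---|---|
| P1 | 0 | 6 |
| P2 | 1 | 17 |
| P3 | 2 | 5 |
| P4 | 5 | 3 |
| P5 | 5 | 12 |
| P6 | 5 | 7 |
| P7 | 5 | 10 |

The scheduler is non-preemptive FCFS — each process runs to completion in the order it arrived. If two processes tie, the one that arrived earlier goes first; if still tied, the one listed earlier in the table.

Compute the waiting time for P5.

Schedule: | P1 0-6 | P2 6-23 | P3 23-28 | P4 28-31 | P5 31-43 | P6 43-50 | P7 50-60 |
Completion: P1=6  P2=23  P3=28  P4=31  P5=43  P6=50  P7=60
Waiting(P5) = turnaround − burst = 38 − 12 = 26

26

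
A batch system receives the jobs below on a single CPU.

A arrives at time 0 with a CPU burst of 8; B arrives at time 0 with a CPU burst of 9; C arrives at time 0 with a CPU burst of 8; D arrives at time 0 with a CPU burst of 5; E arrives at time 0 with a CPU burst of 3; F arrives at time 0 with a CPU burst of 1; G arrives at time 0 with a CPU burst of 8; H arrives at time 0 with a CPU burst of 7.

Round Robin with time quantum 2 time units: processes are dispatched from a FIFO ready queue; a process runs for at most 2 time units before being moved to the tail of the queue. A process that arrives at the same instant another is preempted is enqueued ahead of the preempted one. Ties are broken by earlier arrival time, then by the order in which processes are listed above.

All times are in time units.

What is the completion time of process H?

48

Gantt: | A 0-2 | B 2-4 | C 4-6 | D 6-8 | E 8-10 | F 10-11 | G 11-13 | H 13-15 | A 15-17 | B 17-19 | C 19-21 | D 21-23 | E 23-24 | G 24-26 | H 26-28 | A 28-30 | B 30-32 | C 32-34 | D 34-35 | G 35-37 | H 37-39 | A 39-41 | B 41-43 | C 43-45 | G 45-47 | H 47-48 | B 48-49 |
Completion: A=41  B=49  C=45  D=35  E=24  F=11  G=47  H=48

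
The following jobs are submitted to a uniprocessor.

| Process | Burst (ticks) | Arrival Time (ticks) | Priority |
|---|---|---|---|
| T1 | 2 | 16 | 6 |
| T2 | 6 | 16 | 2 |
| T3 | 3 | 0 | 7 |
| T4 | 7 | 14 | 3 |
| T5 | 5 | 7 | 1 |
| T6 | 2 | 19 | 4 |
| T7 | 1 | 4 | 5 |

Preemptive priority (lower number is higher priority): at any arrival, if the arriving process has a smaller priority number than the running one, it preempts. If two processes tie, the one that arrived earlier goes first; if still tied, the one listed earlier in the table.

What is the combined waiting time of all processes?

Schedule: | T3 0-3 | idle 3-4 | T7 4-5 | idle 5-7 | T5 7-12 | idle 12-14 | T4 14-16 | T2 16-22 | T4 22-27 | T6 27-29 | T1 29-31 |
Completion: T1=31  T2=22  T3=3  T4=27  T5=12  T6=29  T7=5
Waiting = turnaround − burst: T1=13, T2=0, T3=0, T4=6, T5=0, T6=8, T7=0
Total waiting = 13 + 0 + 0 + 6 + 0 + 8 + 0 = 27

27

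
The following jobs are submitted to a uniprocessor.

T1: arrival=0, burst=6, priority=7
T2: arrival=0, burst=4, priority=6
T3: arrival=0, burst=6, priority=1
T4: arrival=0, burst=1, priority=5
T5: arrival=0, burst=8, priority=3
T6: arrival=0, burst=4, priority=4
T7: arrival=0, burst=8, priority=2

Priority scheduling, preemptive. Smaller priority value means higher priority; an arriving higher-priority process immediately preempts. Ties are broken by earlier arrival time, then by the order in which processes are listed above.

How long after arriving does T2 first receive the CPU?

Timeline: | T3 0-6 | T7 6-14 | T5 14-22 | T6 22-26 | T4 26-27 | T2 27-31 | T1 31-37 |
Completion: T1=37  T2=31  T3=6  T4=27  T5=22  T6=26  T7=14
Turnaround (C−A): T1=37  T2=31  T3=6  T4=27  T5=22  T6=26  T7=14
Response(T2) = first start − arrival = 27 − 0 = 27

27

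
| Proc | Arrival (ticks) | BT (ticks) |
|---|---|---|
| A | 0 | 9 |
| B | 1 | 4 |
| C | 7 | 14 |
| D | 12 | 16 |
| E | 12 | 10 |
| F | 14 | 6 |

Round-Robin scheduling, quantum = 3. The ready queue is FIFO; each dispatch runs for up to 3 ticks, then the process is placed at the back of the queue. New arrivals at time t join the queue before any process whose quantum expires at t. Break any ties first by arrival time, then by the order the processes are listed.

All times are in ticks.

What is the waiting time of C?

34

Schedule: | A 0-3 | B 3-6 | A 6-9 | B 9-10 | C 10-13 | A 13-16 | D 16-19 | E 19-22 | C 22-25 | F 25-28 | D 28-31 | E 31-34 | C 34-37 | F 37-40 | D 40-43 | E 43-46 | C 46-49 | D 49-52 | E 52-53 | C 53-55 | D 55-59 |
Completion: A=16  B=10  C=55  D=59  E=53  F=40
Turnaround (C−A): A=16  B=9  C=48  D=47  E=41  F=26
Waiting(C) = turnaround − burst = 48 − 14 = 34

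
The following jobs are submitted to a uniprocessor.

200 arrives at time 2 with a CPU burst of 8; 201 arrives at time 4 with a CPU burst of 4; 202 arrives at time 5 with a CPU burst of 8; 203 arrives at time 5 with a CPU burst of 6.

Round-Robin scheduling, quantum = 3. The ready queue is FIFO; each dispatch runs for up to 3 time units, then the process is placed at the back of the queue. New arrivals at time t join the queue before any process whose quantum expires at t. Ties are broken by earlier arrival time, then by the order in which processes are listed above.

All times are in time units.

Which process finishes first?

201

Gantt: | idle 0-2 | 200 2-5 | 201 5-8 | 202 8-11 | 203 11-14 | 200 14-17 | 201 17-18 | 202 18-21 | 203 21-24 | 200 24-26 | 202 26-28 |
Completion: 200=26  201=18  202=28  203=24
Finish order: 201 → 203 → 200 → 202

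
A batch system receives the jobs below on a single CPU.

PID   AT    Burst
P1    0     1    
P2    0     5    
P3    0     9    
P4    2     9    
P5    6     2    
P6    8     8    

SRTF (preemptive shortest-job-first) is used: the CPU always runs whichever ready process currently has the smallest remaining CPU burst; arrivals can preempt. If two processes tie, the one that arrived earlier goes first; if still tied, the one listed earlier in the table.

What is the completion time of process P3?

Gantt: | P1 0-1 | P2 1-6 | P5 6-8 | P6 8-16 | P3 16-25 | P4 25-34 |
Completion: P1=1  P2=6  P3=25  P4=34  P5=8  P6=16
Turnaround (C−A): P1=1  P2=6  P3=25  P4=32  P5=2  P6=8

25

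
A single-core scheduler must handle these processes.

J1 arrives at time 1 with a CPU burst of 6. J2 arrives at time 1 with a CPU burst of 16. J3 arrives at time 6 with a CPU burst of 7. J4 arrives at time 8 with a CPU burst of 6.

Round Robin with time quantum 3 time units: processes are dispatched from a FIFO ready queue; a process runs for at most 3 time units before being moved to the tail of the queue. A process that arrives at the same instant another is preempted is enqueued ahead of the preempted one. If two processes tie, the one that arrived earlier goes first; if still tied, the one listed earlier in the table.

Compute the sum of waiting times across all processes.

Timeline: | idle 0-1 | J1 1-4 | J2 4-7 | J1 7-10 | J3 10-13 | J2 13-16 | J4 16-19 | J3 19-22 | J2 22-25 | J4 25-28 | J3 28-29 | J2 29-36 |
Completion: J1=10  J2=36  J3=29  J4=28
Turnaround (C−A): J1=9  J2=35  J3=23  J4=20
Waiting = turnaround − burst: J1=3, J2=19, J3=16, J4=14
Total waiting = 3 + 19 + 16 + 14 = 52

52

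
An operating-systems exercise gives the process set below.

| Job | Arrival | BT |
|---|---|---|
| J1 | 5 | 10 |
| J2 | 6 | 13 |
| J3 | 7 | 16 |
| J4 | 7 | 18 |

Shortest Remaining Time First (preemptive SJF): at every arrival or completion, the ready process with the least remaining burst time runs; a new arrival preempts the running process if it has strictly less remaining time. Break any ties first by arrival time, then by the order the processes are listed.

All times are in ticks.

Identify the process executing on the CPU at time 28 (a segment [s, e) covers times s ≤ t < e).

J3

Gantt: | idle 0-5 | J1 5-15 | J2 15-28 | J3 28-44 | J4 44-62 |
Completion: J1=15  J2=28  J3=44  J4=62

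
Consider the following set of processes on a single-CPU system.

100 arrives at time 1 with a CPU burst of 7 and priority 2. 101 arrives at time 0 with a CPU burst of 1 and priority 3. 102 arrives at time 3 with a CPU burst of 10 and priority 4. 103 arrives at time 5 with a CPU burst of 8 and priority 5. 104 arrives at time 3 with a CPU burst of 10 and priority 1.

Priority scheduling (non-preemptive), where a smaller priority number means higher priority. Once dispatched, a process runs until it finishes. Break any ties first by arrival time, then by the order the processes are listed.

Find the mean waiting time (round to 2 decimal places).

8.60

Schedule: | 101 0-1 | 100 1-8 | 104 8-18 | 102 18-28 | 103 28-36 |
Completion: 100=8  101=1  102=28  103=36  104=18
Waiting times: 100=0, 101=0, 102=15, 103=23, 104=5
Average waiting = (0+0+15+23+5) / 5 = 43/5 = 8.60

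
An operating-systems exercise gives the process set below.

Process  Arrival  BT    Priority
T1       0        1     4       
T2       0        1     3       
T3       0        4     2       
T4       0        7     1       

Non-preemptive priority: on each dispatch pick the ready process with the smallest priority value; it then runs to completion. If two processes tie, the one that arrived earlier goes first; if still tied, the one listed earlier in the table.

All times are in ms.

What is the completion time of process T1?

Gantt: | T4 0-7 | T3 7-11 | T2 11-12 | T1 12-13 |
Completion: T1=13  T2=12  T3=11  T4=7

13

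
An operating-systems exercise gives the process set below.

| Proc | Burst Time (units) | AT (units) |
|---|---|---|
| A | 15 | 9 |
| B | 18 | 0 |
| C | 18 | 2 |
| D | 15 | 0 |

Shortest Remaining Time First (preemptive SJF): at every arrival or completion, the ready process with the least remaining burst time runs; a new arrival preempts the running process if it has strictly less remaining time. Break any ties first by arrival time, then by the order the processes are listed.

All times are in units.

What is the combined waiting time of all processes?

Timeline: | D 0-15 | A 15-30 | B 30-48 | C 48-66 |
Completion: A=30  B=48  C=66  D=15
Waiting = turnaround − burst: A=6, B=30, C=46, D=0
Total waiting = 6 + 30 + 46 + 0 = 82

82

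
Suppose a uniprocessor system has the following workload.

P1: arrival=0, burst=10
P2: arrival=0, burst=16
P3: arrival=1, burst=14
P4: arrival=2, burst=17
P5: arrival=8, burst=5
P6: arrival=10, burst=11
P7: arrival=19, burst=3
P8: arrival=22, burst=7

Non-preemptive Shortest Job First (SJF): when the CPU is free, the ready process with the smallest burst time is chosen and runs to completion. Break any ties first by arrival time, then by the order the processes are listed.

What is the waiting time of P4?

64

Schedule: | P1 0-10 | P5 10-15 | P6 15-26 | P7 26-29 | P8 29-36 | P3 36-50 | P2 50-66 | P4 66-83 |
Completion: P1=10  P2=66  P3=50  P4=83  P5=15  P6=26  P7=29  P8=36
Waiting(P4) = turnaround − burst = 81 − 17 = 64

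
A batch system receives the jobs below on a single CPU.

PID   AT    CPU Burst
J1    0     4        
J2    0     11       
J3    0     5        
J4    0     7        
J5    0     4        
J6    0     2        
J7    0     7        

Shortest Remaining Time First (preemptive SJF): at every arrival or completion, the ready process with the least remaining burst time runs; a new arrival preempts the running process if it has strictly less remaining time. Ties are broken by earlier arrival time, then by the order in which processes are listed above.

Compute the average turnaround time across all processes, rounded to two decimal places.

17.71

Gantt: | J6 0-2 | J1 2-6 | J5 6-10 | J3 10-15 | J4 15-22 | J7 22-29 | J2 29-40 |
Completion: J1=6  J2=40  J3=15  J4=22  J5=10  J6=2  J7=29
Turnaround times: J1=6, J2=40, J3=15, J4=22, J5=10, J6=2, J7=29
Average turnaround = (6+40+15+22+10+2+29) / 7 = 124/7 = 17.71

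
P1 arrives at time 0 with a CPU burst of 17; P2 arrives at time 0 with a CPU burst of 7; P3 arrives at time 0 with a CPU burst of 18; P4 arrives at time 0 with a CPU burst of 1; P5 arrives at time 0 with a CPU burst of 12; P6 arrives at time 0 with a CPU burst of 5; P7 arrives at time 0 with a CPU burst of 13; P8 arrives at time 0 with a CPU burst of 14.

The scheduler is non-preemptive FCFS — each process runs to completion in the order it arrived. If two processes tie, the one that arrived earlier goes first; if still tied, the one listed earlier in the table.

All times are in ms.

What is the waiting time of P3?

Timeline: | P1 0-17 | P2 17-24 | P3 24-42 | P4 42-43 | P5 43-55 | P6 55-60 | P7 60-73 | P8 73-87 |
Completion: P1=17  P2=24  P3=42  P4=43  P5=55  P6=60  P7=73  P8=87
Turnaround (C−A): P1=17  P2=24  P3=42  P4=43  P5=55  P6=60  P7=73  P8=87
Waiting(P3) = turnaround − burst = 42 − 18 = 24

24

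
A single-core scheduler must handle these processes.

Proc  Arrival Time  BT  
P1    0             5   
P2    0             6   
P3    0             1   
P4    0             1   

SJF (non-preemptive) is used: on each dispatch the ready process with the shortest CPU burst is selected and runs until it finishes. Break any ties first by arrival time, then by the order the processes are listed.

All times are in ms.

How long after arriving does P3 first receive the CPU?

Gantt: | P3 0-1 | P4 1-2 | P1 2-7 | P2 7-13 |
Completion: P1=7  P2=13  P3=1  P4=2
Response(P3) = first start − arrival = 0 − 0 = 0

0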